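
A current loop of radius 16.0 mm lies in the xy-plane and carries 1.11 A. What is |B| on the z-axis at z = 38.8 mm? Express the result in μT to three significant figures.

On the axis of a circular loop, B = μ₀IR² / [2(R²+z²)^(3/2)].
R² + z² = (0.016)² + (0.0388)² = 0.001761 m², and (R²+z²)^(3/2) = 7.39×10⁻⁵ m³.
B = (4π×10⁻⁷ × 1.11 × 0.000256) / (2 × 7.39×10⁻⁵) = 2.42×10⁻⁶ T.

B ≈ 2.42 μT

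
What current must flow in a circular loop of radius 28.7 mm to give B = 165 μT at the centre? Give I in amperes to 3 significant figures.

At the centre of a circular loop B = μ₀I/(2R), so I = 2RB/μ₀.
With R = 0.0287 m, I = 2 × 0.0287 × 1.65×10⁻⁴ / (4π×10⁻⁷) = 7.54 A.

I ≈ 7.54 A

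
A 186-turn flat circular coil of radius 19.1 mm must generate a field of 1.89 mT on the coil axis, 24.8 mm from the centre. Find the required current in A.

I ≈ 1.36 A

For an N-turn coil, B = Nμ₀IR²/[2(R²+z²)^(3/2)] with R = 0.0191 m, z = 0.0248 m, so I = 2B(R²+z²)^(3/2)/(Nμ₀R²) = 2 × 1.89×10⁻³ × 3.07×10⁻⁵ / (186 × 4π×10⁻⁷ × 0.0003648) = 1.36 A.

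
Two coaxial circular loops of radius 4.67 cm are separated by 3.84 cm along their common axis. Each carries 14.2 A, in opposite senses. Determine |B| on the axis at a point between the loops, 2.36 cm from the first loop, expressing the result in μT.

Each loop contributes B = μ₀IR²/[2(R²+z²)^(3/2)] on the axis, with z measured from that loop.
Loop 1 (z = 0.0236 m): B₁ = 1.36×10⁻⁴ T. Loop 2 (z = 0.0148 m): B₂ = 1.66×10⁻⁴ T.
The fields oppose: B = |B₁ − B₂| = 2.97×10⁻⁵ T.

B ≈ 29.7 μT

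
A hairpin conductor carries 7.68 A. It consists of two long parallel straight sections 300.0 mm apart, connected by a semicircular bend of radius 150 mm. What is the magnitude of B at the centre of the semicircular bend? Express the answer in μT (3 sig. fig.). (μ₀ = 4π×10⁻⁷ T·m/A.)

B ≈ 26.3 μT

The semicircular arc contributes B_arc = μ₀I·π/(4πR) = μ₀I/(4R) = 1.61×10⁻⁵ T.
Each semi-infinite lead is at perpendicular distance R = 0.15 m from the centre, with the perpendicular foot at its near end, so it contributes μ₀I/(4πR); both point the same way, together 1.02×10⁻⁵ T.
Arc and leads all point the same direction: B = 1.61×10⁻⁵ + 1.02×10⁻⁵ = 2.63×10⁻⁵ T.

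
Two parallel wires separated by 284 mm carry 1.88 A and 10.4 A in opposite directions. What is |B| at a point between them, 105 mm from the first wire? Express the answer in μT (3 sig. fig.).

Each long wire gives B = μ₀I/(2πd). Distances are d₁ = 0.105 m and d₂ = 0.179 m.
B₁ = 3.58×10⁻⁶ T, B₂ = 1.16×10⁻⁵ T.
Between antiparallel currents both contributions point the same way, so they add. B = B₁ + B₂ = 3.58×10⁻⁶ + 1.16×10⁻⁵ = 1.52×10⁻⁵ T.

B ≈ 15.2 μT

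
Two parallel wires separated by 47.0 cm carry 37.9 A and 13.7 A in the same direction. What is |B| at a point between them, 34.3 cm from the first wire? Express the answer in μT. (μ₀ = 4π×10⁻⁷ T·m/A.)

Each long wire gives B = μ₀I/(2πd). Distances are d₁ = 0.343 m and d₂ = 0.127 m.
B₁ = 2.21×10⁻⁵ T, B₂ = 2.16×10⁻⁵ T.
Between parallel currents the two contributions point in opposite directions, so they subtract. B = |B₁ − B₂| = |2.21×10⁻⁵ − 2.16×10⁻⁵| = 5.24×10⁻⁷ T.

B ≈ 0.524 μT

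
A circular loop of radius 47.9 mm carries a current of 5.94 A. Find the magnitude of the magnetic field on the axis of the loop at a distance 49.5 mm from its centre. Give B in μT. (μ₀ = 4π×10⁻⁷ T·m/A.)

On the axis of a circular loop, B = μ₀IR² / [2(R²+z²)^(3/2)].
R² + z² = (0.0479)² + (0.0495)² = 0.004745 m², and (R²+z²)^(3/2) = 3.27×10⁻⁴ m³.
B = (4π×10⁻⁷ × 5.94 × 0.002294) / (2 × 3.27×10⁻⁴) = 2.62×10⁻⁵ T.

B ≈ 26.2 μT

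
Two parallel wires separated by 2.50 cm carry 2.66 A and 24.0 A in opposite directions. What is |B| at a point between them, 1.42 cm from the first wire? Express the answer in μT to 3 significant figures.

Each long wire gives B = μ₀I/(2πd). Distances are d₁ = 0.0142 m and d₂ = 0.0108 m.
B₁ = 3.75×10⁻⁵ T, B₂ = 4.44×10⁻⁴ T.
Between antiparallel currents both contributions point the same way, so they add. B = B₁ + B₂ = 3.75×10⁻⁵ + 4.44×10⁻⁴ = 4.82×10⁻⁴ T.

B ≈ 482 μT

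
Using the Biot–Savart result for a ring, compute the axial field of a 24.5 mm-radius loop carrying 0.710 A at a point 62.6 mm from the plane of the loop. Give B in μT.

B ≈ 0.881 μT

On the axis of a circular loop, B = μ₀IR² / [2(R²+z²)^(3/2)].
R² + z² = (0.0245)² + (0.0626)² = 0.004519 m², and (R²+z²)^(3/2) = 3.04×10⁻⁴ m³.
B = (4π×10⁻⁷ × 0.710 × 0.0006003) / (2 × 3.04×10⁻⁴) = 8.81×10⁻⁷ T.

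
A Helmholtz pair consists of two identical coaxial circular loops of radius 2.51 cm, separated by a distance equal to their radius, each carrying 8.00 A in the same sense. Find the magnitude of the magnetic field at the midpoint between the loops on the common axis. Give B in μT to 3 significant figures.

Each loop contributes B = μ₀IR²/[2(R²+z²)^(3/2)] on the axis, with z measured from that loop.
Loop 1 (z = 0.01255 m): B₁ = 1.43×10⁻⁴ T. Loop 2 (z = 0.01255 m): B₂ = 1.43×10⁻⁴ T.
The fields add: B = B₁ + B₂ = 2.87×10⁻⁴ T.

B ≈ 287 μT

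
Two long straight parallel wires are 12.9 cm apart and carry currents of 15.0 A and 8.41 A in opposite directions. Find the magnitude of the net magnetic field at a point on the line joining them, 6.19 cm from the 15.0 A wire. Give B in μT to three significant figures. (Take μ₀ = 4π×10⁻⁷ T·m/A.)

B ≈ 73.5 μT

Each long wire gives B = μ₀I/(2πd). Distances are d₁ = 0.0619 m and d₂ = 0.0671 m.
B₁ = 4.85×10⁻⁵ T, B₂ = 2.51×10⁻⁵ T.
Between antiparallel currents both contributions point the same way, so they add. B = B₁ + B₂ = 4.85×10⁻⁵ + 2.51×10⁻⁵ = 7.35×10⁻⁵ T.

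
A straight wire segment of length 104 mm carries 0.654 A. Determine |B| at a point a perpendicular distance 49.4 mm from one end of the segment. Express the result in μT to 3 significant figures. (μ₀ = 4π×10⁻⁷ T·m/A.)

B ≈ 1.20 μT

For a finite straight segment, B = (μ₀I/4πd)(sinθ₁ + sinθ₂), where θ₁, θ₂ are the angles from the perpendicular to each end.
The perpendicular foot is at one end, so the two end-offsets along the wire are 0 and L = 0.104 m.
sinθ₁ = 0/√(0²+0.0494²) = 0.0000; sinθ₂ = 0.104/√(0.104²+0.0494²) = 0.9033.
B = (4π×10⁻⁷ × 0.654) / (4π × 0.0494) × (0.0000 + 0.9033) = 1.20×10⁻⁶ T.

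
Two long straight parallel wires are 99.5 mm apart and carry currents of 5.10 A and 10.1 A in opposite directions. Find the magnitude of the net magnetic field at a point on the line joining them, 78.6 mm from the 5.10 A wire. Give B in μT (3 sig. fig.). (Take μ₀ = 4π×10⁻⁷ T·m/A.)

Each long wire gives B = μ₀I/(2πd). Distances are d₁ = 0.0786 m and d₂ = 0.0209 m.
B₁ = 1.30×10⁻⁵ T, B₂ = 9.67×10⁻⁵ T.
Between antiparallel currents both contributions point the same way, so they add. B = B₁ + B₂ = 1.30×10⁻⁵ + 9.67×10⁻⁵ = 1.10×10⁻⁴ T.

B ≈ 110 μT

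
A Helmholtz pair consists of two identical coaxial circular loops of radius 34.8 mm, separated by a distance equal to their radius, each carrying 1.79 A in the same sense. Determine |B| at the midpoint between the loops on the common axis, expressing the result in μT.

Each loop contributes B = μ₀IR²/[2(R²+z²)^(3/2)] on the axis, with z measured from that loop.
Loop 1 (z = 0.0174 m): B₁ = 2.31×10⁻⁵ T. Loop 2 (z = 0.0174 m): B₂ = 2.31×10⁻⁵ T.
The fields add: B = B₁ + B₂ = 4.63×10⁻⁵ T.

B ≈ 46.3 μT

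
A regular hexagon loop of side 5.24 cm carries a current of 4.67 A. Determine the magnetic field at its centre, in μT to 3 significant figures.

B ≈ 61.7 μT

Each side is a finite straight segment at perpendicular distance d = a/(2 tan(π/6)) = 0.04538 m from the centre, with end-angles ±π/6.
One side contributes B₁ = (μ₀I/4πd)·2 sin(π/6) = 1.03×10⁻⁵ T.
All 6 sides add in the same direction: B = 6 × 1.03×10⁻⁵ = 6.17×10⁻⁵ T.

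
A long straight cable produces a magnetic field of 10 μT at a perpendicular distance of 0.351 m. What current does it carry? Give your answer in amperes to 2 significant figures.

For a long straight wire B = μ₀I/(2πd), so I = 2πdB/μ₀.
I = 2π × 0.351 × 1.00×10⁻⁵ / (4π×10⁻⁷) = 17.5 A.

I ≈ 18 A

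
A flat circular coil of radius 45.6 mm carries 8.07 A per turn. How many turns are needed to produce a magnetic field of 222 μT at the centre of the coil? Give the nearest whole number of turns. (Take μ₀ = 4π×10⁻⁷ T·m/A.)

N = 2

For an N-turn coil, B = Nμ₀I/(2R). A single turn gives B₁ = 1.11×10⁻⁴ T with R = 0.0456 m.
N = B/B₁ = 2.22×10⁻⁴ / 1.11×10⁻⁴ = 2.00.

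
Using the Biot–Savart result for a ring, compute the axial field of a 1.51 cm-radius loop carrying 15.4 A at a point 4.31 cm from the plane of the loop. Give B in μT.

B ≈ 23.2 μT

On the axis of a circular loop, B = μ₀IR² / [2(R²+z²)^(3/2)].
R² + z² = (0.0151)² + (0.0431)² = 0.002086 m², and (R²+z²)^(3/2) = 9.52×10⁻⁵ m³.
B = (4π×10⁻⁷ × 15.4 × 0.000228) / (2 × 9.52×10⁻⁵) = 2.32×10⁻⁵ T.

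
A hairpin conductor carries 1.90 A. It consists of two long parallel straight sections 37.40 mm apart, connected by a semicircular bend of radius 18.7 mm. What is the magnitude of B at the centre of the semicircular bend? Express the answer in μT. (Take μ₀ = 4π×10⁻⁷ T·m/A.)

The semicircular arc contributes B_arc = μ₀I·π/(4πR) = μ₀I/(4R) = 3.19×10⁻⁵ T.
Each semi-infinite lead is at perpendicular distance R = 0.0187 m from the centre, with the perpendicular foot at its near end, so it contributes μ₀I/(4πR); both point the same way, together 2.03×10⁻⁵ T.
Arc and leads all point the same direction: B = 3.19×10⁻⁵ + 2.03×10⁻⁵ = 5.22×10⁻⁵ T.

B ≈ 52.2 μT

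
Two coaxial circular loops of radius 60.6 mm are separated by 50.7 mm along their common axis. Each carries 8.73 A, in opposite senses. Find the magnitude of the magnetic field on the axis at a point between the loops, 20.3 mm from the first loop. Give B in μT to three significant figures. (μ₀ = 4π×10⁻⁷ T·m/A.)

Each loop contributes B = μ₀IR²/[2(R²+z²)^(3/2)] on the axis, with z measured from that loop.
Loop 1 (z = 0.0203 m): B₁ = 7.72×10⁻⁵ T. Loop 2 (z = 0.0304 m): B₂ = 6.46×10⁻⁵ T.
The fields oppose: B = |B₁ − B₂| = 1.25×10⁻⁵ T.

B ≈ 12.5 μT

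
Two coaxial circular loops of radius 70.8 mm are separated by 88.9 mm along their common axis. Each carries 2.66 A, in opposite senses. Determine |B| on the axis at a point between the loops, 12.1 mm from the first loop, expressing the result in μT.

B ≈ 15.3 μT

Each loop contributes B = μ₀IR²/[2(R²+z²)^(3/2)] on the axis, with z measured from that loop.
Loop 1 (z = 0.0121 m): B₁ = 2.26×10⁻⁵ T. Loop 2 (z = 0.0768 m): B₂ = 7.35×10⁻⁶ T.
The fields oppose: B = |B₁ − B₂| = 1.53×10⁻⁵ T.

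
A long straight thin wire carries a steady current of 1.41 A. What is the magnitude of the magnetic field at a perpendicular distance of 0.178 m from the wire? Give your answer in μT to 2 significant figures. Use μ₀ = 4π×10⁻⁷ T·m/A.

For an infinitely long straight wire, B = μ₀I/(2πd).
B = (4π×10⁻⁷ × 1.41) / (2π × 0.178) = 1.58×10⁻⁶ T.

B ≈ 1.6 μT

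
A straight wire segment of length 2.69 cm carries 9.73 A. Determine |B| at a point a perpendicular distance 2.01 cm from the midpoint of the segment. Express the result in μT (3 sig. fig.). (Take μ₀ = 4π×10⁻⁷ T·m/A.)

For a finite straight segment, B = (μ₀I/4πd)(sinθ₁ + sinθ₂), where θ₁, θ₂ are the angles from the perpendicular to each end.
The perpendicular from the point meets the wire at its midpoint, so each end is L/2 = 0.01345 m away along the wire.
sinθ₁ = 0.01345/√(0.01345²+0.0201²) = 0.5561; sinθ₂ = 0.01345/√(0.01345²+0.0201²) = 0.5561.
B = (4π×10⁻⁷ × 9.73) / (4π × 0.0201) × (0.5561 + 0.5561) = 5.38×10⁻⁵ T.

B ≈ 53.8 μT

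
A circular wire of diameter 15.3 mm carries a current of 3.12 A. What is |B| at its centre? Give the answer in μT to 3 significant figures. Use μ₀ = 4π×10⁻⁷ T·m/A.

B ≈ 256 μT

At the centre of a circular loop the Biot–Savart law gives B = μ₀I/(2R) (so R = 0.00765 m).
B = (4π×10⁻⁷ × 3.12) / (2 × 0.00765) = 2.56×10⁻⁴ T.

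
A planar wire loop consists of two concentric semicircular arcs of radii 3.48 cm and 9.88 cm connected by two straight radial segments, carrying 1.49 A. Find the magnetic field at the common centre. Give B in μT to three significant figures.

B ≈ 8.71 μT

The radial connectors point toward the centre, so dl × r̂ = 0 and they contribute nothing.
Each semicircle gives μ₀I/(4R): inner arc 1.35×10⁻⁵ T, outer arc 4.74×10⁻⁶ T.
The two arcs carry current in opposite angular senses, so their fields oppose: B = |1.35×10⁻⁵ − 4.74×10⁻⁶| = 8.71×10⁻⁶ T.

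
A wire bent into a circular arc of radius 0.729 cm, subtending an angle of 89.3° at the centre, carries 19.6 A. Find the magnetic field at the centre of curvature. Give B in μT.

B ≈ 419 μT

The Biot–Savart field of a circular arc at its centre is B = μ₀Iφ/(4πR), with φ = 1.559 rad.
B = (4π×10⁻⁷ × 19.6 × 1.559) / (4π × 0.00729) = 4.19×10⁻⁴ T.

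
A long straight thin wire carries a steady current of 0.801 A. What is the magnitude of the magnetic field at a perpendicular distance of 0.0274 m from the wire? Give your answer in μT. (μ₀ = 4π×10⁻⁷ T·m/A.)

For an infinitely long straight wire, B = μ₀I/(2πd).
B = (4π×10⁻⁷ × 0.801) / (2π × 0.0274) = 5.85×10⁻⁶ T.

B ≈ 5.85 μT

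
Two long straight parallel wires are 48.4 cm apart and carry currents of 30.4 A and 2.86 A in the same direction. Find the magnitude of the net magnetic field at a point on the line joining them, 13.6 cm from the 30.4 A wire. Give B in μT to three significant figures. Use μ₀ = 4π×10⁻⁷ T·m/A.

B ≈ 43.1 μT

Each long wire gives B = μ₀I/(2πd). Distances are d₁ = 0.136 m and d₂ = 0.348 m.
B₁ = 4.47×10⁻⁵ T, B₂ = 1.64×10⁻⁶ T.
Between parallel currents the two contributions point in opposite directions, so they subtract. B = |B₁ − B₂| = |4.47×10⁻⁵ − 1.64×10⁻⁶| = 4.31×10⁻⁵ T.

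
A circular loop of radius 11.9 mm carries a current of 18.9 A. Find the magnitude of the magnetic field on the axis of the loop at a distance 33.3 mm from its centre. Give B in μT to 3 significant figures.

B ≈ 38.0 μT

On the axis of a circular loop, B = μ₀IR² / [2(R²+z²)^(3/2)].
R² + z² = (0.0119)² + (0.0333)² = 0.00125 m², and (R²+z²)^(3/2) = 4.42×10⁻⁵ m³.
B = (4π×10⁻⁷ × 18.9 × 0.0001416) / (2 × 4.42×10⁻⁵) = 3.80×10⁻⁵ T.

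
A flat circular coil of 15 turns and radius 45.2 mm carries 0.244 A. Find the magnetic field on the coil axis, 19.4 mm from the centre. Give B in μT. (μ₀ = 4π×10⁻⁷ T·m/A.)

For an N-turn flat coil, B = Nμ₀IR²/[2(R²+z²)^(3/2)] with R = 0.0452 m, z = 0.0194 m.
B = 15 × 2.63×10⁻⁶ T = 3.95×10⁻⁵ T.

B ≈ 39.5 μT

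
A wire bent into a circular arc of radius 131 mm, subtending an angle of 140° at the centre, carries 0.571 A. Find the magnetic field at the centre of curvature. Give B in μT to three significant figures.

The Biot–Savart field of a circular arc at its centre is B = μ₀Iφ/(4πR), with φ = 2.443 rad.
B = (4π×10⁻⁷ × 0.571 × 2.443) / (4π × 0.131) = 1.07×10⁻⁶ T.

B ≈ 1.07 μT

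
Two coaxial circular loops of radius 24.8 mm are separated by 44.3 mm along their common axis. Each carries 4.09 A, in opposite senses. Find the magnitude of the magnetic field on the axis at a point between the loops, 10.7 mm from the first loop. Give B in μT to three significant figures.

Each loop contributes B = μ₀IR²/[2(R²+z²)^(3/2)] on the axis, with z measured from that loop.
Loop 1 (z = 0.0107 m): B₁ = 8.02×10⁻⁵ T. Loop 2 (z = 0.0336 m): B₂ = 2.17×10⁻⁵ T.
The fields oppose: B = |B₁ − B₂| = 5.85×10⁻⁵ T.

B ≈ 58.5 μT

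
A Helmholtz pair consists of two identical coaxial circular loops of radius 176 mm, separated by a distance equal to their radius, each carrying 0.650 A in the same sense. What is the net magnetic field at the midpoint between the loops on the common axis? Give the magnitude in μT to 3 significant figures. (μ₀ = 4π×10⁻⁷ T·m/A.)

B ≈ 3.32 μT

Each loop contributes B = μ₀IR²/[2(R²+z²)^(3/2)] on the axis, with z measured from that loop.
Loop 1 (z = 0.088 m): B₁ = 1.66×10⁻⁶ T. Loop 2 (z = 0.088 m): B₂ = 1.66×10⁻⁶ T.
The fields add: B = B₁ + B₂ = 3.32×10⁻⁶ T.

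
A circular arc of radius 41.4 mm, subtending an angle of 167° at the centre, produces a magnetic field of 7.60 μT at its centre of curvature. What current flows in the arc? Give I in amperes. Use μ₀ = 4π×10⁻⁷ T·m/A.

For a circular arc, B = μ₀Iφ/(4πR) with φ in radians; here φ = 2.915 rad.
So I = 4πRB/(μ₀φ) = 4π × 0.0414 × 7.60×10⁻⁶ / (4π×10⁻⁷ × 2.915) = 1.08 A.

I ≈ 1.08 A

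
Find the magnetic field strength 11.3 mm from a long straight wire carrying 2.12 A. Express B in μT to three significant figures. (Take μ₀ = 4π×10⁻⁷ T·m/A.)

For an infinitely long straight wire, B = μ₀I/(2πd).
B = (4π×10⁻⁷ × 2.12) / (2π × 0.0113) = 3.75×10⁻⁵ T.

B ≈ 37.5 μT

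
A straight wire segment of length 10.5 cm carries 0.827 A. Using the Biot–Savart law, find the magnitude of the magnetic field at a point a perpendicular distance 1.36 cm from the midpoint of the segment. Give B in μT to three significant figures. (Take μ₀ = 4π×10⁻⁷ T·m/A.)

B ≈ 11.8 μT

For a finite straight segment, B = (μ₀I/4πd)(sinθ₁ + sinθ₂), where θ₁, θ₂ are the angles from the perpendicular to each end.
The perpendicular from the point meets the wire at its midpoint, so each end is L/2 = 0.0525 m away along the wire.
sinθ₁ = 0.0525/√(0.0525²+0.0136²) = 0.9680; sinθ₂ = 0.0525/√(0.0525²+0.0136²) = 0.9680.
B = (4π×10⁻⁷ × 0.827) / (4π × 0.0136) × (0.9680 + 0.9680) = 1.18×10⁻⁵ T.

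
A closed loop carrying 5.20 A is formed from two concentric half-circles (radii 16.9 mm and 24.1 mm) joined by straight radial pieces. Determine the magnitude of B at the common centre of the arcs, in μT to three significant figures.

B ≈ 28.9 μT

The radial connectors point toward the centre, so dl × r̂ = 0 and they contribute nothing.
Each semicircle gives μ₀I/(4R): inner arc 9.67×10⁻⁵ T, outer arc 6.78×10⁻⁵ T.
The two arcs carry current in opposite angular senses, so their fields oppose: B = |9.67×10⁻⁵ − 6.78×10⁻⁵| = 2.89×10⁻⁵ T.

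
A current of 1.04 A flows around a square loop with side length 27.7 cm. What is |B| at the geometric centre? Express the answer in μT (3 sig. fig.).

Each side is a finite straight segment at perpendicular distance d = a/(2 tan(π/4)) = 0.1385 m from the centre, with end-angles ±π/4.
One side contributes B₁ = (μ₀I/4πd)·2 sin(π/4) = 1.06×10⁻⁶ T.
All 4 sides add in the same direction: B = 4 × 1.06×10⁻⁶ = 4.25×10⁻⁶ T.

B ≈ 4.25 μT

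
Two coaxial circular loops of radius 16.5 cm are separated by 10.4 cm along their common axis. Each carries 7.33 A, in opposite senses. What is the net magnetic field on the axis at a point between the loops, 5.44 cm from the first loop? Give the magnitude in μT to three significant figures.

Each loop contributes B = μ₀IR²/[2(R²+z²)^(3/2)] on the axis, with z measured from that loop.
Loop 1 (z = 0.0544 m): B₁ = 2.39×10⁻⁵ T. Loop 2 (z = 0.0496 m): B₂ = 2.45×10⁻⁵ T.
The fields oppose: B = |B₁ − B₂| = 6.06×10⁻⁷ T.

B ≈ 0.606 μT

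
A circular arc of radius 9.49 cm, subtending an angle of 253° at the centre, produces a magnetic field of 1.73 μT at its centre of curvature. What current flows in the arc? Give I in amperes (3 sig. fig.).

I ≈ 0.372 A

For a circular arc, B = μ₀Iφ/(4πR) with φ in radians; here φ = 4.416 rad.
So I = 4πRB/(μ₀φ) = 4π × 0.0949 × 1.73×10⁻⁶ / (4π×10⁻⁷ × 4.416) = 0.372 A.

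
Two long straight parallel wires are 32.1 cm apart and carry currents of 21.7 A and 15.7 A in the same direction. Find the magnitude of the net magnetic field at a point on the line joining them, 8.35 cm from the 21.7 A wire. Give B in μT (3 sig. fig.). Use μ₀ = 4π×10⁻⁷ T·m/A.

B ≈ 38.8 μT

Each long wire gives B = μ₀I/(2πd). Distances are d₁ = 0.0835 m and d₂ = 0.2375 m.
B₁ = 5.20×10⁻⁵ T, B₂ = 1.32×10⁻⁵ T.
Between parallel currents the two contributions point in opposite directions, so they subtract. B = |B₁ − B₂| = |5.20×10⁻⁵ − 1.32×10⁻⁵| = 3.88×10⁻⁵ T.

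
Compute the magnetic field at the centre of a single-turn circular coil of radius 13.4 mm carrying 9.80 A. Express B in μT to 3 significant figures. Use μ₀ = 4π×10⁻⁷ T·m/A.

At the centre of a circular loop the Biot–Savart law gives B = μ₀I/(2R).
B = (4π×10⁻⁷ × 9.80) / (2 × 0.0134) = 4.60×10⁻⁴ T.

B ≈ 460 μT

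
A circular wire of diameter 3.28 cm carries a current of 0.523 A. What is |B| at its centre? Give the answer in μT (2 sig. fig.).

B ≈ 20 μT

At the centre of a circular loop the Biot–Savart law gives B = μ₀I/(2R) (so R = 0.0164 m).
B = (4π×10⁻⁷ × 0.523) / (2 × 0.0164) = 2.00×10⁻⁵ T.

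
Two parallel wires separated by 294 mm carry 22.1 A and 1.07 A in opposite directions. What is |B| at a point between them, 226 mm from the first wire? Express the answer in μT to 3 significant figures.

Each long wire gives B = μ₀I/(2πd). Distances are d₁ = 0.226 m and d₂ = 0.068 m.
B₁ = 1.96×10⁻⁵ T, B₂ = 3.15×10⁻⁶ T.
Between antiparallel currents both contributions point the same way, so they add. B = B₁ + B₂ = 1.96×10⁻⁵ + 3.15×10⁻⁶ = 2.27×10⁻⁵ T.

B ≈ 22.7 μT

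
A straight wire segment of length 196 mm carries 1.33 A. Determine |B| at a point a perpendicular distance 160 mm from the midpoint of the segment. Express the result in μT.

B ≈ 0.868 μT

For a finite straight segment, B = (μ₀I/4πd)(sinθ₁ + sinθ₂), where θ₁, θ₂ are the angles from the perpendicular to each end.
The perpendicular from the point meets the wire at its midpoint, so each end is L/2 = 0.098 m away along the wire.
sinθ₁ = 0.098/√(0.098²+0.16²) = 0.5223; sinθ₂ = 0.098/√(0.098²+0.16²) = 0.5223.
B = (4π×10⁻⁷ × 1.33) / (4π × 0.16) × (0.5223 + 0.5223) = 8.68×10⁻⁷ T.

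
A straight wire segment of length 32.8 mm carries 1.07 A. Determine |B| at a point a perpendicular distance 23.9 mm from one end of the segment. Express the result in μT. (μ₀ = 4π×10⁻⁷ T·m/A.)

B ≈ 3.62 μT

For a finite straight segment, B = (μ₀I/4πd)(sinθ₁ + sinθ₂), where θ₁, θ₂ are the angles from the perpendicular to each end.
The perpendicular foot is at one end, so the two end-offsets along the wire are 0 and L = 0.0328 m.
sinθ₁ = 0/√(0²+0.0239²) = 0.0000; sinθ₂ = 0.0328/√(0.0328²+0.0239²) = 0.8082.
B = (4π×10⁻⁷ × 1.07) / (4π × 0.0239) × (0.0000 + 0.8082) = 3.62×10⁻⁶ T.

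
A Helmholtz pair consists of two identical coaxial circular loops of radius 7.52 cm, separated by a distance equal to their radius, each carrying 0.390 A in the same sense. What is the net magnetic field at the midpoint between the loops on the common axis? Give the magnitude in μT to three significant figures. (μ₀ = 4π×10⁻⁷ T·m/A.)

Each loop contributes B = μ₀IR²/[2(R²+z²)^(3/2)] on the axis, with z measured from that loop.
Loop 1 (z = 0.0376 m): B₁ = 2.33×10⁻⁶ T. Loop 2 (z = 0.0376 m): B₂ = 2.33×10⁻⁶ T.
The fields add: B = B₁ + B₂ = 4.66×10⁻⁶ T.

B ≈ 4.66 μT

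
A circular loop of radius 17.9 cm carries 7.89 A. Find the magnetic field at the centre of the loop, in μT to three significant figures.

B ≈ 27.7 μT

At the centre of a circular loop the Biot–Savart law gives B = μ₀I/(2R).
B = (4π×10⁻⁷ × 7.89) / (2 × 0.179) = 2.77×10⁻⁵ T.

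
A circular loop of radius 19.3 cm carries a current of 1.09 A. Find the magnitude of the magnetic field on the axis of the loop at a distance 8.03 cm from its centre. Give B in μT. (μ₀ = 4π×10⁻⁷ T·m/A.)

On the axis of a circular loop, B = μ₀IR² / [2(R²+z²)^(3/2)].
R² + z² = (0.193)² + (0.0803)² = 0.0437 m², and (R²+z²)^(3/2) = 9.13×10⁻³ m³.
B = (4π×10⁻⁷ × 1.09 × 0.03725) / (2 × 9.13×10⁻³) = 2.79×10⁻⁶ T.

B ≈ 2.79 μT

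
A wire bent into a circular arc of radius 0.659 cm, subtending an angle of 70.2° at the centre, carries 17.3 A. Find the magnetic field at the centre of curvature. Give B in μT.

The Biot–Savart field of a circular arc at its centre is B = μ₀Iφ/(4πR), with φ = 1.225 rad.
B = (4π×10⁻⁷ × 17.3 × 1.225) / (4π × 0.00659) = 3.22×10⁻⁴ T.

B ≈ 322 μT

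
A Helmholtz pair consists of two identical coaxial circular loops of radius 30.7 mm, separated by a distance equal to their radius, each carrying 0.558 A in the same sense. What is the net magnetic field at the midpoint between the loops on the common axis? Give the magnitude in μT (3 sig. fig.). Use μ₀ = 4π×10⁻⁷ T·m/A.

B ≈ 16.3 μT

Each loop contributes B = μ₀IR²/[2(R²+z²)^(3/2)] on the axis, with z measured from that loop.
Loop 1 (z = 0.01535 m): B₁ = 8.17×10⁻⁶ T. Loop 2 (z = 0.01535 m): B₂ = 8.17×10⁻⁶ T.
The fields add: B = B₁ + B₂ = 1.63×10⁻⁵ T.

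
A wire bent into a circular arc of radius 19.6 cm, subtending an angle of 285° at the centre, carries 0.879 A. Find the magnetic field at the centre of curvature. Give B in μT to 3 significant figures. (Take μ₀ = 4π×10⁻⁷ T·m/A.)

B ≈ 2.23 μT

The Biot–Savart field of a circular arc at its centre is B = μ₀Iφ/(4πR), with φ = 4.974 rad.
B = (4π×10⁻⁷ × 0.879 × 4.974) / (4π × 0.196) = 2.23×10⁻⁶ T.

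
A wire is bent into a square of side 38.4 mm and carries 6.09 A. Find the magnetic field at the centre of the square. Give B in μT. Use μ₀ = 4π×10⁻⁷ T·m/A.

Each side is a finite straight segment at perpendicular distance d = a/(2 tan(π/4)) = 0.0192 m from the centre, with end-angles ±π/4.
One side contributes B₁ = (μ₀I/4πd)·2 sin(π/4) = 4.49×10⁻⁵ T.
All 4 sides add in the same direction: B = 4 × 4.49×10⁻⁵ = 1.79×10⁻⁴ T.

B ≈ 179 μT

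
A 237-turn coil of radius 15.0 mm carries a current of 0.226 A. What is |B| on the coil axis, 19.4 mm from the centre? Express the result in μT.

For an N-turn flat coil, B = Nμ₀IR²/[2(R²+z²)^(3/2)] with R = 0.015 m, z = 0.0194 m.
B = 237 × 2.17×10⁻⁶ T = 5.13×10⁻⁴ T.

B ≈ 513 μT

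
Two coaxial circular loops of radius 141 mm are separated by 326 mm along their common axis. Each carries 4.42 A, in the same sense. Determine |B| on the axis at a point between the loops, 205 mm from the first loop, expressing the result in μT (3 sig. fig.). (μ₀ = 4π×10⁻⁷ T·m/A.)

B ≈ 12.2 μT

Each loop contributes B = μ₀IR²/[2(R²+z²)^(3/2)] on the axis, with z measured from that loop.
Loop 1 (z = 0.205 m): B₁ = 3.58×10⁻⁶ T. Loop 2 (z = 0.121 m): B₂ = 8.61×10⁻⁶ T.
The fields add: B = B₁ + B₂ = 1.22×10⁻⁵ T.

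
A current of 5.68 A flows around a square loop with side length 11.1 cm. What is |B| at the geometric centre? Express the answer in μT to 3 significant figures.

B ≈ 57.9 μT

Each side is a finite straight segment at perpendicular distance d = a/(2 tan(π/4)) = 0.0555 m from the centre, with end-angles ±π/4.
One side contributes B₁ = (μ₀I/4πd)·2 sin(π/4) = 1.45×10⁻⁵ T.
All 4 sides add in the same direction: B = 4 × 1.45×10⁻⁵ = 5.79×10⁻⁵ T.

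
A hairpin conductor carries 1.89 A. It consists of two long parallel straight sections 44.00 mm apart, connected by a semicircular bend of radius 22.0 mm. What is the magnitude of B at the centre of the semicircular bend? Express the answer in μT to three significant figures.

B ≈ 44.2 μT

The semicircular arc contributes B_arc = μ₀I·π/(4πR) = μ₀I/(4R) = 2.70×10⁻⁵ T.
Each semi-infinite lead is at perpendicular distance R = 0.022 m from the centre, with the perpendicular foot at its near end, so it contributes μ₀I/(4πR); both point the same way, together 1.72×10⁻⁵ T.
Arc and leads all point the same direction: B = 2.70×10⁻⁵ + 1.72×10⁻⁵ = 4.42×10⁻⁵ T.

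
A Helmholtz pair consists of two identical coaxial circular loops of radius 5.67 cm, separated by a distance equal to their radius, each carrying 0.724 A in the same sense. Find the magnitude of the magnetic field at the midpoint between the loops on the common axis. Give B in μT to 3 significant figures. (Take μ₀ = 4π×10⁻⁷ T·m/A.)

Each loop contributes B = μ₀IR²/[2(R²+z²)^(3/2)] on the axis, with z measured from that loop.
Loop 1 (z = 0.02835 m): B₁ = 5.74×10⁻⁶ T. Loop 2 (z = 0.02835 m): B₂ = 5.74×10⁻⁶ T.
The fields add: B = B₁ + B₂ = 1.15×10⁻⁵ T.

B ≈ 11.5 μT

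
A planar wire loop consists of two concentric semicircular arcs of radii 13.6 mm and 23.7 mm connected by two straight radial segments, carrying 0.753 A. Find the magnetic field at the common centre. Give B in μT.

B ≈ 7.41 μT

The radial connectors point toward the centre, so dl × r̂ = 0 and they contribute nothing.
Each semicircle gives μ₀I/(4R): inner arc 1.74×10⁻⁵ T, outer arc 9.98×10⁻⁶ T.
The two arcs carry current in opposite angular senses, so their fields oppose: B = |1.74×10⁻⁵ − 9.98×10⁻⁶| = 7.41×10⁻⁶ T.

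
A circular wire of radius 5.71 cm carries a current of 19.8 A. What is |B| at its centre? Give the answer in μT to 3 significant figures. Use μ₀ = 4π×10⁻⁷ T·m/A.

B ≈ 218 μT

At the centre of a circular loop the Biot–Savart law gives B = μ₀I/(2R).
B = (4π×10⁻⁷ × 19.8) / (2 × 0.0571) = 2.18×10⁻⁴ T.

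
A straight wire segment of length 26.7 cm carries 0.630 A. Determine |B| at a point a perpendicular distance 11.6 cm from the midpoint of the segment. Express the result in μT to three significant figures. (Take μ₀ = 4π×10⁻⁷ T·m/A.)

B ≈ 0.820 μT

For a finite straight segment, B = (μ₀I/4πd)(sinθ₁ + sinθ₂), where θ₁, θ₂ are the angles from the perpendicular to each end.
The perpendicular from the point meets the wire at its midpoint, so each end is L/2 = 0.1335 m away along the wire.
sinθ₁ = 0.1335/√(0.1335²+0.116²) = 0.7548; sinθ₂ = 0.1335/√(0.1335²+0.116²) = 0.7548.
B = (4π×10⁻⁷ × 0.630) / (4π × 0.116) × (0.7548 + 0.7548) = 8.20×10⁻⁷ T.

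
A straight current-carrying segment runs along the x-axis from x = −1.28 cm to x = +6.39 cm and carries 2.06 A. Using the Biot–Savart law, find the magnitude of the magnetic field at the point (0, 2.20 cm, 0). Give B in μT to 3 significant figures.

For a finite straight segment, B = (μ₀I/4πd)(sinθ₁ + sinθ₂), where θ₁, θ₂ are the angles from the perpendicular to each end.
The perpendicular distance is d = 0.022 m; the end-offsets along the wire are a = 0.0128 m and b = 0.0639 m.
sinθ₁ = 0.0128/√(0.0128²+0.022²) = 0.5029; sinθ₂ = 0.0639/√(0.0639²+0.022²) = 0.9455.
B = (4π×10⁻⁷ × 2.06) / (4π × 0.022) × (0.5029 + 0.9455) = 1.36×10⁻⁵ T.

B ≈ 13.6 μT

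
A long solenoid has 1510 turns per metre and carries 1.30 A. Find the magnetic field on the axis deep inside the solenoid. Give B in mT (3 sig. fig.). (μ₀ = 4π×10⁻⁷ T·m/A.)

B ≈ 2.47 mT

Inside a long solenoid, B = μ₀nI with n = 1510 turns/m.
B = 4π×10⁻⁷ × 1510 × 1.30 = 2.47×10⁻³ T.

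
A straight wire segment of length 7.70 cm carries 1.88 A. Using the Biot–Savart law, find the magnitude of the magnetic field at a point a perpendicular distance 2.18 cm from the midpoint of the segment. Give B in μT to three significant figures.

For a finite straight segment, B = (μ₀I/4πd)(sinθ₁ + sinθ₂), where θ₁, θ₂ are the angles from the perpendicular to each end.
The perpendicular from the point meets the wire at its midpoint, so each end is L/2 = 0.0385 m away along the wire.
sinθ₁ = 0.0385/√(0.0385²+0.0218²) = 0.8702; sinθ₂ = 0.0385/√(0.0385²+0.0218²) = 0.8702.
B = (4π×10⁻⁷ × 1.88) / (4π × 0.0218) × (0.8702 + 0.8702) = 1.50×10⁻⁵ T.

B ≈ 15.0 μT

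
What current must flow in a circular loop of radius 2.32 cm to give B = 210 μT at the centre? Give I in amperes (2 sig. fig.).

I ≈ 7.8 A

At the centre of a circular loop B = μ₀I/(2R), so I = 2RB/μ₀.
With R = 0.0232 m, I = 2 × 0.0232 × 2.10×10⁻⁴ / (4π×10⁻⁷) = 7.75 A.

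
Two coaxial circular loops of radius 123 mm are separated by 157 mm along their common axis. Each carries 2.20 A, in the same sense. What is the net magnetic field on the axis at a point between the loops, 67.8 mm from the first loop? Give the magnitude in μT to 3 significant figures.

B ≈ 13.5 μT

Each loop contributes B = μ₀IR²/[2(R²+z²)^(3/2)] on the axis, with z measured from that loop.
Loop 1 (z = 0.0678 m): B₁ = 7.55×10⁻⁶ T. Loop 2 (z = 0.0892 m): B₂ = 5.96×10⁻⁶ T.
The fields add: B = B₁ + B₂ = 1.35×10⁻⁵ T.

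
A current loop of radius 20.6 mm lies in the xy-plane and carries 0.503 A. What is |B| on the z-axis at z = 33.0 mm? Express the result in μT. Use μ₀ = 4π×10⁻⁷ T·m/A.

B ≈ 2.28 μT

On the axis of a circular loop, B = μ₀IR² / [2(R²+z²)^(3/2)].
R² + z² = (0.0206)² + (0.033)² = 0.001513 m², and (R²+z²)^(3/2) = 5.89×10⁻⁵ m³.
B = (4π×10⁻⁷ × 0.503 × 0.0004244) / (2 × 5.89×10⁻⁵) = 2.28×10⁻⁶ T.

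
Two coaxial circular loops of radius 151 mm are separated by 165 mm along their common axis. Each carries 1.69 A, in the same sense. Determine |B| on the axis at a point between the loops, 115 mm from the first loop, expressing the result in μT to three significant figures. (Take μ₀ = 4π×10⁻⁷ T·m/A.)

B ≈ 9.56 μT

Each loop contributes B = μ₀IR²/[2(R²+z²)^(3/2)] on the axis, with z measured from that loop.
Loop 1 (z = 0.115 m): B₁ = 3.54×10⁻⁶ T. Loop 2 (z = 0.05 m): B₂ = 6.02×10⁻⁶ T.
The fields add: B = B₁ + B₂ = 9.56×10⁻⁶ T.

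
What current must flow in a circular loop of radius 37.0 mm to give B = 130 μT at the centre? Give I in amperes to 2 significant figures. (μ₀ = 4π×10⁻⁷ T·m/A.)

I ≈ 7.7 A

At the centre of a circular loop B = μ₀I/(2R), so I = 2RB/μ₀.
With R = 0.037 m, I = 2 × 0.037 × 1.30×10⁻⁴ / (4π×10⁻⁷) = 7.66 A.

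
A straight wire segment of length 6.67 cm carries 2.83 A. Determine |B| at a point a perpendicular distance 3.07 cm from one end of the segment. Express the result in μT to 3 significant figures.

B ≈ 8.37 μT

For a finite straight segment, B = (μ₀I/4πd)(sinθ₁ + sinθ₂), where θ₁, θ₂ are the angles from the perpendicular to each end.
The perpendicular foot is at one end, so the two end-offsets along the wire are 0 and L = 0.0667 m.
sinθ₁ = 0/√(0²+0.0307²) = 0.0000; sinθ₂ = 0.0667/√(0.0667²+0.0307²) = 0.9084.
B = (4π×10⁻⁷ × 2.83) / (4π × 0.0307) × (0.0000 + 0.9084) = 8.37×10⁻⁶ T.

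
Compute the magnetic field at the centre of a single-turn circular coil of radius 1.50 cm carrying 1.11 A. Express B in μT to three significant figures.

B ≈ 46.5 μT

At the centre of a circular loop the Biot–Savart law gives B = μ₀I/(2R).
B = (4π×10⁻⁷ × 1.11) / (2 × 0.015) = 4.65×10⁻⁵ T.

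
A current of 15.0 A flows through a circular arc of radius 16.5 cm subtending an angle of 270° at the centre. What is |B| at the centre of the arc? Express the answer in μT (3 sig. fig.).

B ≈ 42.8 μT

The Biot–Savart field of a circular arc at its centre is B = μ₀Iφ/(4πR), with φ = 4.712 rad.
B = (4π×10⁻⁷ × 15.0 × 4.712) / (4π × 0.165) = 4.28×10⁻⁵ T.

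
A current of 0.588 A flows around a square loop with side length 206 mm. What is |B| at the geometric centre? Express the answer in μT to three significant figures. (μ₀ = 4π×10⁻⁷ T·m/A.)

Each side is a finite straight segment at perpendicular distance d = a/(2 tan(π/4)) = 0.103 m from the centre, with end-angles ±π/4.
One side contributes B₁ = (μ₀I/4πd)·2 sin(π/4) = 8.07×10⁻⁷ T.
All 4 sides add in the same direction: B = 4 × 8.07×10⁻⁷ = 3.23×10⁻⁶ T.

B ≈ 3.23 μT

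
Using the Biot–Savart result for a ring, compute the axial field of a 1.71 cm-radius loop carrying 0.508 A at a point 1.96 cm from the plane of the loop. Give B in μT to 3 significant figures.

B ≈ 5.30 μT

On the axis of a circular loop, B = μ₀IR² / [2(R²+z²)^(3/2)].
R² + z² = (0.0171)² + (0.0196)² = 0.0006766 m², and (R²+z²)^(3/2) = 1.76×10⁻⁵ m³.
B = (4π×10⁻⁷ × 0.508 × 0.0002924) / (2 × 1.76×10⁻⁵) = 5.30×10⁻⁶ T.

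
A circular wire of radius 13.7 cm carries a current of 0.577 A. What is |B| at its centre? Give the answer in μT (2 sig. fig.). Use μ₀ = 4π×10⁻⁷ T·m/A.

At the centre of a circular loop the Biot–Savart law gives B = μ₀I/(2R).
B = (4π×10⁻⁷ × 0.577) / (2 × 0.137) = 2.65×10⁻⁶ T.

B ≈ 2.6 μT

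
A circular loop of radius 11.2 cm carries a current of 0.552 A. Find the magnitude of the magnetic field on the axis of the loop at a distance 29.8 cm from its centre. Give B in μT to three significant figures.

On the axis of a circular loop, B = μ₀IR² / [2(R²+z²)^(3/2)].
R² + z² = (0.112)² + (0.298)² = 0.1013 m², and (R²+z²)^(3/2) = 3.23×10⁻² m³.
B = (4π×10⁻⁷ × 0.552 × 0.01254) / (2 × 3.23×10⁻²) = 1.35×10⁻⁷ T.

B ≈ 0.135 μT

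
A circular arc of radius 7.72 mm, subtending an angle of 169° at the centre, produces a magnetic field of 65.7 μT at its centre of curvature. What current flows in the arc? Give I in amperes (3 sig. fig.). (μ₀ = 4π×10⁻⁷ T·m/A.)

I ≈ 1.72 A

For a circular arc, B = μ₀Iφ/(4πR) with φ in radians; here φ = 2.95 rad.
So I = 4πRB/(μ₀φ) = 4π × 0.00772 × 6.57×10⁻⁵ / (4π×10⁻⁷ × 2.95) = 1.72 A.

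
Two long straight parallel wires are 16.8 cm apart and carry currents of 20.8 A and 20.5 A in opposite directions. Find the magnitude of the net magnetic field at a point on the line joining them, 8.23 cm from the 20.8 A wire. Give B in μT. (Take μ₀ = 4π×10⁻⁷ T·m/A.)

B ≈ 98.4 μT

Each long wire gives B = μ₀I/(2πd). Distances are d₁ = 0.0823 m and d₂ = 0.0857 m.
B₁ = 5.05×10⁻⁵ T, B₂ = 4.78×10⁻⁵ T.
Between antiparallel currents both contributions point the same way, so they add. B = B₁ + B₂ = 5.05×10⁻⁵ + 4.78×10⁻⁵ = 9.84×10⁻⁵ T.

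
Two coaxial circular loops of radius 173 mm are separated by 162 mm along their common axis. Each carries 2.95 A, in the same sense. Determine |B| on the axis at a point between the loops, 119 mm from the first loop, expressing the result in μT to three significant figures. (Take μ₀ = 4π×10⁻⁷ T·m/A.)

B ≈ 15.8 μT

Each loop contributes B = μ₀IR²/[2(R²+z²)^(3/2)] on the axis, with z measured from that loop.
Loop 1 (z = 0.119 m): B₁ = 5.99×10⁻⁶ T. Loop 2 (z = 0.043 m): B₂ = 9.79×10⁻⁶ T.
The fields add: B = B₁ + B₂ = 1.58×10⁻⁵ T.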